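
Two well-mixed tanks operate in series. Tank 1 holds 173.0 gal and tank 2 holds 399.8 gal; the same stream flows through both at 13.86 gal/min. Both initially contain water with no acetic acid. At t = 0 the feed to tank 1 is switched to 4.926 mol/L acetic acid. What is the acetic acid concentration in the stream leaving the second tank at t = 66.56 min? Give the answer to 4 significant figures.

Each tank obeys Vᵢ dCᵢ/dt = Q(Cᵢ₋₁ − Cᵢ), so τᵢ = Vᵢ/Q.
τ₁ = 173.0/13.86 = 12.4820 min; τ₂ = 399.8/13.86 = 28.8456 min.
Tank 1: C₁ = C_in(1 − e^(−t/τ₁)). Tank 2 (τ₁ ≠ τ₂): C₂ = C_in[1 − (τ₁ e^(−t/τ₁) − τ₂ e^(−t/τ₂))/(τ₁ − τ₂)].
At t = 66.56: e^(−t/τ₁) = 0.00483200, e^(−t/τ₂) = 0.0995139.
C₂ = 4.926·[1 − (12.4820·0.00483200 − 28.8456·0.0995139)/(-16.3636)] = 4.926·0.828264 = 4.08003 mol/L.

4.080 mol/L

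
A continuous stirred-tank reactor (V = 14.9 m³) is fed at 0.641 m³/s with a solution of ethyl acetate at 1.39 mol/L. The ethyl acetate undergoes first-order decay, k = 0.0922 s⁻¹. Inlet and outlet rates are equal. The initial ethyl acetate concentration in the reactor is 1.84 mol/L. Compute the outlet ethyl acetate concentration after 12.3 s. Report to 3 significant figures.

0.707 mol/L

Species balance: V dC/dt = Q C_in − Q C − k V C.
dC/dt = (Q/V) C_in − (Q/V + k) C; effective rate a = Q/V + k = 0.043020 + 0.0922 = 0.13522 s⁻¹.
C_ss = Q C_in/(Q + kV) = 0.44223 mol/L; C(t) = C_ss + (C₀ − C_ss) e^(−a t).
C(12.3) = 0.44223 + (1.3978)·e^(−0.13522·12.3) = 0.44223 + (1.3978)·0.18953 = 0.70715 mol/L.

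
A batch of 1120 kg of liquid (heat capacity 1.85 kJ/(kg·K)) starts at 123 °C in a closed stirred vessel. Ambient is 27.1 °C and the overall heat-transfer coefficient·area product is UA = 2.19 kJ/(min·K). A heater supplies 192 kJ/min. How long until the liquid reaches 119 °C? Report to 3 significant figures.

630 min

Lumped-capacitance energy balance: M c_p dT/dt = UA(T_amb − T) + Q̇.
τ = M c_p/UA = 946.12 min; T_ss = T_amb + Q̇/UA = 27.1 + 192/2.19 = 114.77 °C.
T(t) = T_ss + (T₀ − T_ss)e^(−t/τ); set T = 119:
t = −τ ln[(T − T_ss)/(T₀ − T_ss)] = −946.12 · ln(0.51390) = 629.86 min.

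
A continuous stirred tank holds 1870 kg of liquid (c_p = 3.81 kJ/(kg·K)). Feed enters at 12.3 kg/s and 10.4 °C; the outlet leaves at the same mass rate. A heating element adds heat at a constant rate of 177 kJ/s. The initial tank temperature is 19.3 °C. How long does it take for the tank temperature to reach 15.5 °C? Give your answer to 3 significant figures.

206 s

Energy balance: M c_p dT/dt = ṁ c_p (T_in − T) + 177.
τ = M/ṁ = 152.03 s; T_ss = T_in + Q̇/(ṁ c_p) = 14.177 °C.
T(t) = T_ss + (T₀ − T_ss) e^(−t/τ). Set T = 15.5:
e^(−t/τ) = (15.5 − 14.177)/(19.3 − 14.177) = 0.25825
t = −152.03 · ln(0.25825) = 205.82 s.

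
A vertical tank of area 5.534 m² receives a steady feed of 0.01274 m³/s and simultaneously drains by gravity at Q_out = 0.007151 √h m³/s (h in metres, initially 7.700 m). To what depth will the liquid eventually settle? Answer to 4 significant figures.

Level balance: A dh/dt = 0.01274 − 0.007151 √h. Setting dh/dt = 0:
Q_in = 0.007151 √h_ss ⇒ √h_ss = 0.01274/0.007151 = 1.78157.
h_ss = 1.78157² = 3.17399 m. (Since h₀ = 7.700 m > h_ss, the level will fall toward this value.)

3.174 m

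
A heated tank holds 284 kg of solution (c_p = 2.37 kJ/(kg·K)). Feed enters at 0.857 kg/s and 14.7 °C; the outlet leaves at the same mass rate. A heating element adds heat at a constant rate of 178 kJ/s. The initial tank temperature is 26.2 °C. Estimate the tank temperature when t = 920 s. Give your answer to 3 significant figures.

M c_p dT/dt = ṁ c_p (T_in − T) + Q̇.
Rearrange: dT/dt = (T_ss − T)/τ with τ = M/ṁ = 331.39 s and T_ss = T_in + Q̇/(ṁ c_p) = 102.34 °C.
This is linear first-order; T(t) = T_ss + (T₀ − T_ss) e^(−t/τ).
T(920) = 102.34 + (-76.138)·e^(−920/331.39) = 102.34 + (-76.138)·0.062275 = 97.596 °C.

97.6 °C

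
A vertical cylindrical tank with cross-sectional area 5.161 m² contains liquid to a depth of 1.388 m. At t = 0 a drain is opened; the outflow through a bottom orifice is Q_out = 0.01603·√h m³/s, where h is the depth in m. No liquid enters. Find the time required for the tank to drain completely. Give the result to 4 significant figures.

758.6 s

Unsteady balance on liquid volume: A dh/dt = −0.01603 √h.
∫ h^(−1/2) dh = −(0.01603/A) ∫ dt, giving 2√h = 2√h₀ − (0.01603/A) t.
Set h = 0: 2√h₀ = (0.01603/A) t_empty ⇒ t_empty = 2A√h₀/0.01603.
t_empty = 2·5.161·√1.388/0.01603 = 10.3220·1.17813/0.01603 = 758.621 s.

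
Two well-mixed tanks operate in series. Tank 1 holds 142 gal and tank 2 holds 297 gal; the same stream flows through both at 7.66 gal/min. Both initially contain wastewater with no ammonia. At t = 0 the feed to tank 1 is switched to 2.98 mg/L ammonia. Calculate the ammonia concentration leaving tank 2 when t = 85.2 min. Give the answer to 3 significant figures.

Time constants: τᵢ = Vᵢ/Q for each well-mixed tank.
τ₁ = 142/7.66 = 18.538 min; τ₂ = 297/7.66 = 38.773 min.
Solving the cascade with C₁(0)=C₂(0)=0 gives C₂(t) = C_in[1 − (τ₁ e^(−t/τ₁) − τ₂ e^(−t/τ₂))/(τ₁ − τ₂)].
At t = 85.2: e^(−t/τ₁) = 0.010092, e^(−t/τ₂) = 0.11109.
C₂ = 2.98·[1 − (18.538·0.010092 − 38.773·0.11109)/(-20.235)] = 2.98·0.79638 = 2.3732 mg/L.

2.37 mg/L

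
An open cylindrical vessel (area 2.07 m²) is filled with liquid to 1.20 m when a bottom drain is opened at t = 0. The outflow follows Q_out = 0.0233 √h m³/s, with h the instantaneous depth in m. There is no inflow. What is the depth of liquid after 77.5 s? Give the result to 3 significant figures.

0.435 m

A dh/dt = −Q_out = −0.0233 √h.
∫ h^(−1/2) dh = −(0.0233/A) ∫ dt, giving 2√h = 2√h₀ − (0.0233/A) t.
√h = √1.20 − 0.0233·77.5/(2·2.07) = 1.0954 − 0.43617 = 0.65927.
h = 0.65927² = 0.43464 m.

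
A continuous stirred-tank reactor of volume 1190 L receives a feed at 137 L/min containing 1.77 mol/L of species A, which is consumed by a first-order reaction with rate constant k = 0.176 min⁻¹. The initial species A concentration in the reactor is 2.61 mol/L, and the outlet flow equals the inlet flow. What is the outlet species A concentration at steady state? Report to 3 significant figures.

V dC/dt = Q(C_in − C) − k V C.
At steady state: 0 = Q C_in − (Q + kV) C_ss, so C_ss = Q C_in/(Q + kV).
C_ss = 137·1.77/(137 + 0.176·1190) = 242.49/346.44 = 0.69995 mol/L.

0.700 mol/L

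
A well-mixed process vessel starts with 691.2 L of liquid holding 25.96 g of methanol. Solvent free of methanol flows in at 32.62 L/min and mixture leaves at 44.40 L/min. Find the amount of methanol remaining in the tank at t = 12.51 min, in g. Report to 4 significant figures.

10.51 g

Total volume: dV/dt = Q_in − Q_out = -11.7800 L/min, so V(t) = 691.2 − 11.7800 t and V(12.51) = 543.832 L.
Species balance (pure solvent in): dm/dt = −Q_out · m/V(t).
Separate: dm/m = −Q_out dt/V(t) ⇒ ln(m/m₀) = −(Q_out/(Q_in−Q_out)) ln(V/V₀).
m = m₀ (V₀/V)^(Q_out/(Q_in−Q_out)) = 25.96 × (691.2/543.832)^(-3.76910) = 10.5147 g.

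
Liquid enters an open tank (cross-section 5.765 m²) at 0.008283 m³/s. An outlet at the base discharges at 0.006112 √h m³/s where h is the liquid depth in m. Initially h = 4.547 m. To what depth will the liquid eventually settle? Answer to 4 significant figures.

1.837 m

Volume balance on the tank: A dh/dt = Q_in − 0.006112 √h. At steady state dh/dt = 0:
Q_in = 0.006112 √h_ss ⇒ √h_ss = 0.008283/0.006112 = 1.35520.
h_ss = 1.35520² = 1.83657 m. (Since h₀ = 4.547 m > h_ss, the level will fall toward this value.)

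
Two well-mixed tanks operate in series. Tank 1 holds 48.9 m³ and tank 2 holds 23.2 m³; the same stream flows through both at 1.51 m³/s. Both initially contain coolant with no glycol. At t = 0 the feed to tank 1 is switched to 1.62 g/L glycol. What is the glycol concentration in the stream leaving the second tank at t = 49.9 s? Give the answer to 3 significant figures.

Time constants: τᵢ = Vᵢ/Q for each well-mixed tank.
τ₁ = 48.9/1.51 = 32.384 s; τ₂ = 23.2/1.51 = 15.364 s.
Tank 1: C₁ = C_in(1 − e^(−t/τ₁)). Tank 2 (τ₁ ≠ τ₂): C₂ = C_in[1 − (τ₁ e^(−t/τ₁) − τ₂ e^(−t/τ₂))/(τ₁ − τ₂)].
At t = 49.9: e^(−t/τ₁) = 0.21419, e^(−t/τ₂) = 0.038860.
C₂ = 1.62·[1 − (32.384·0.21419 − 15.364·0.038860)/(17.020)] = 1.62·0.62753 = 1.0166 g/L.

1.02 g/L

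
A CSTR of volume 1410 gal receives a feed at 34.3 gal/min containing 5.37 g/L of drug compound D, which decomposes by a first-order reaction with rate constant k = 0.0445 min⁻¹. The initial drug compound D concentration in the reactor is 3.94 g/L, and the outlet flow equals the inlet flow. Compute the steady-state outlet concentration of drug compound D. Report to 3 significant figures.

1.90 g/L

Accumulation = in − out − consumed: V dC/dt = Q C_in − Q C − k V C.
At steady state: 0 = Q C_in − (Q + kV) C_ss, so C_ss = Q C_in/(Q + kV).
C_ss = 34.3·5.37/(34.3 + 0.0445·1410) = 184.19/97.045 = 1.8980 g/L.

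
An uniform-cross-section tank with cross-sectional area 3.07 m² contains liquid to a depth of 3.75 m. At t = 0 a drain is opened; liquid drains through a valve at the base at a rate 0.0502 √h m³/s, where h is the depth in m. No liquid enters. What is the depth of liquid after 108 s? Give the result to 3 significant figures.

Volume balance on the tank: A dh/dt = −0.0502 √h.
∫ h^(−1/2) dh = −(0.0502/A) ∫ dt, giving 2√h = 2√h₀ − (0.0502/A) t.
√h = √3.75 − 0.0502·108/(2·3.07) = 1.9365 − 0.88300 = 1.0535.
h = 1.0535² = 1.1099 m.

1.11 m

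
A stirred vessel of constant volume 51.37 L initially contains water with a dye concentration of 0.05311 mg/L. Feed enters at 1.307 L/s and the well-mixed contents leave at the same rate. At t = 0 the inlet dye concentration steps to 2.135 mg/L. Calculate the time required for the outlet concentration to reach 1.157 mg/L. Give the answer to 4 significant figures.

29.69 s

Mass balance on the solute (V constant): V dC/dt = Q(C_in − C), so τ = V/Q = 39.3037 s.
C(t) = C_in + (C₀ − C_in) e^(−t/τ). Set C = 1.157 and solve for t:
e^(−t/τ) = (C − C_in)/(C₀ − C_in) = (1.157 − 2.135)/(0.05311 − 2.135) = 0.469765
t = −τ ln(…) = 39.3037 × 0.755522 = 29.6948 s.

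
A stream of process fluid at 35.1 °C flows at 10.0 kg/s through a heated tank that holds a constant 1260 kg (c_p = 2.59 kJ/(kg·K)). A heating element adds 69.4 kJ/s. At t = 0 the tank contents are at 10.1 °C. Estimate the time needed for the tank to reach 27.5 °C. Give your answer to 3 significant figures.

M c_p dT/dt = ṁ c_p (T_in − T) + Q̇.
τ = M/ṁ = 126.00 s; T_ss = T_in + Q̇/(ṁ c_p) = 37.780 °C.
T(t) = T_ss + (T₀ − T_ss) e^(−t/τ). Set T = 27.5:
e^(−t/τ) = (27.5 − 37.780)/(10.1 − 37.780) = 0.37138
t = −126.00 · ln(0.37138) = 124.81 s.

125 s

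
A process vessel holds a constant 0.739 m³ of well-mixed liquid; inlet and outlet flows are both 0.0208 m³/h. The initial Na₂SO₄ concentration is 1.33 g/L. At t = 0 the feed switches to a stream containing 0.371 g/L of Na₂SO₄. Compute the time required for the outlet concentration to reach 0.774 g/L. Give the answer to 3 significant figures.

Mass balance on the solute (V constant): V dC/dt = Q(C_in − C), so τ = V/Q = 35.529 h.
C(t) = C_in + (C₀ − C_in) e^(−t/τ). Set C = 0.774 and solve for t:
e^(−t/τ) = (C − C_in)/(C₀ − C_in) = (0.774 − 0.371)/(1.33 − 0.371) = 0.42023
t = −τ ln(…) = 35.529 × 0.86695 = 30.802 h.

30.8 h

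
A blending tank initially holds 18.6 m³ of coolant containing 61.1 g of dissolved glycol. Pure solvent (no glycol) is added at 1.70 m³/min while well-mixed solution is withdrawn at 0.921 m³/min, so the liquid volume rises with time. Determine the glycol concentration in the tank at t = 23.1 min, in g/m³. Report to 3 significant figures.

Total volume: dV/dt = Q_in − Q_out = 0.77900 m³/min, so V(t) = 18.6 + 0.77900 t and V(23.1) = 36.595 m³.
Solute balance: dm/dt = 0 − Q_out C = −Q_out m/V(t).
Separate: dm/m = −Q_out dt/V(t) ⇒ ln(m/m₀) = −(Q_out/(Q_in−Q_out)) ln(V/V₀).
m = m₀ (V₀/V)^(Q_out/(Q_in−Q_out)) = 61.1 × (18.6/36.595)^(1.1823) = 27.451 g.
C = m/V = 27.451/36.595 = 0.75013 g/m³.

0.750 g/m³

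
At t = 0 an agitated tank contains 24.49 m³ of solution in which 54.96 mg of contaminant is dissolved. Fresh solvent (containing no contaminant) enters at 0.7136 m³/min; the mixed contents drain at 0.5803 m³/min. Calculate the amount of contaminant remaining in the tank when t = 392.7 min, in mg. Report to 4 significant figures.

0.3787 mg

Let m(t) be the amount of contaminant. Volume: V(t) = V₀ + (Q_in − Q_out) t = 24.49 + 0.133300 t; V(392.7) = 76.8369 m³.
Species balance (pure solvent in): dm/dt = −Q_out · m/V(t).
dm/m = −Q_out dt/(V₀ + 0.133300 t); integrating gives ln(m/m₀) = −(Q_out/(Q_in−Q_out)) ln(V/V₀).
m = m₀ (V₀/V)^(Q_out/(Q_in−Q_out)) = 54.96 × (24.49/76.8369)^(4.35334) = 0.378670 mg.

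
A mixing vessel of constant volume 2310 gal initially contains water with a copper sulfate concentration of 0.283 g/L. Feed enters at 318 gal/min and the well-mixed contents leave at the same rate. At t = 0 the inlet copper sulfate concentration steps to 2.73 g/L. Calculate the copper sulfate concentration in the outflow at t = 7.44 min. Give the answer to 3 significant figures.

Species balance on the tank: V dC/dt = Q(C_in − C).
Rewrite as dC/dt + C/τ = C_in/τ, τ = V/Q = 7.2642 min.
Integrating: C(t) = C_in + (C₀ − C_in) e^(−t/τ).
C(7.44) = 2.73 + (0.283 − 2.73)·e^(−7.44/7.2642) = 2.73 + (-2.4470)·0.35908 = 1.8513 g/L.

1.85 g/L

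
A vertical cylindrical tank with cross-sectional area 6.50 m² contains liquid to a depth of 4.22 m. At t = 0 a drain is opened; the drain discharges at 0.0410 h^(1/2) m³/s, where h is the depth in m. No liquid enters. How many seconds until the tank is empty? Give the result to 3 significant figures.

With no inflow, A dh/dt = −0.0410 √h.
Separate and integrate: 2(√h − √h₀) = −(0.0410/A) t.
Tank is empty when √h = 0: t_empty = 2A√h₀/0.0410.
t_empty = 2·6.50·√4.22/0.0410 = 13.000·2.0543/0.0410 = 651.35 s.

651 s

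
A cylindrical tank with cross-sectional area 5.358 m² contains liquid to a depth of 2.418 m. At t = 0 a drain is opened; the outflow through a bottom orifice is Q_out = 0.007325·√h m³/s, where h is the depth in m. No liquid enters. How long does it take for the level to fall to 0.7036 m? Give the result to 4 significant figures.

1048 s

A dh/dt = −Q_out = −0.007325 √h.
This is separable: 2 d(√h)/dt = −0.007325/A, so √h = √h₀ − (0.007325/(2A)) t.
t = 2A(√h₀ − √h)/0.007325 = 2·5.358·(√2.418 − √0.7036)/0.007325
  = 10.7160 × (1.55499 − 0.838809) / 0.007325 = 1047.73 s.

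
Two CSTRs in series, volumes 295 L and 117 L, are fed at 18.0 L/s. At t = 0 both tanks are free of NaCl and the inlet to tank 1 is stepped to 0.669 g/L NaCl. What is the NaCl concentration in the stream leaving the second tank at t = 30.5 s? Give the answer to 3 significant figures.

Each tank obeys Vᵢ dCᵢ/dt = Q(Cᵢ₋₁ − Cᵢ), so τᵢ = Vᵢ/Q.
τ₁ = 295/18.0 = 16.389 s; τ₂ = 117/18.0 = 6.5000 s.
Tank 1: C₁ = C_in(1 − e^(−t/τ₁)). Tank 2 (τ₁ ≠ τ₂): C₂ = C_in[1 − (τ₁ e^(−t/τ₁) − τ₂ e^(−t/τ₂))/(τ₁ − τ₂)].
At t = 30.5: e^(−t/τ₁) = 0.15551, e^(−t/τ₂) = 0.0091655.
C₂ = 0.669·[1 − (16.389·0.15551 − 6.5000·0.0091655)/(9.8889)] = 0.669·0.74829 = 0.50061 g/L.

0.501 g/L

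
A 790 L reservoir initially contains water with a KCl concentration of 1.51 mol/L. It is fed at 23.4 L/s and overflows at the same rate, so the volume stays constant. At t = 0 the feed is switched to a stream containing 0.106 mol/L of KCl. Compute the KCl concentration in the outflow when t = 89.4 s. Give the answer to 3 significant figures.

0.205 mol/L

Transient balance on the dissolved component: V dC/dt = Q(C_in − C).
So dC/dt = (C_in − C)/τ with τ = V/Q = 790/23.4 = 33.761 s.
C approaches C_in exponentially: C(t) = C_in + (C₀ − C_in) e^(−t/τ).
C(89.4) = 0.106 + (1.51 − 0.106)·e^(−89.4/33.761) = 0.106 + (1.4040)·0.070789 = 0.20539 mol/L.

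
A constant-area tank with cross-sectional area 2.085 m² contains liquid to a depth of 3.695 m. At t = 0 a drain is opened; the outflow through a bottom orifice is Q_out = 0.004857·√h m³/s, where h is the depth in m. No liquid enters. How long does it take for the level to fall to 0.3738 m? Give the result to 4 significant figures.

1125 s

Accumulation of liquid (constant cross-section A): A dh/dt = −0.004857 √h.
This is separable: 2 d(√h)/dt = −0.004857/A, so √h = √h₀ − (0.004857/(2A)) t.
t = 2A(√h₀ − √h)/0.004857 = 2·2.085·(√3.695 − √0.3738)/0.004857
  = 4.17000 × (1.92224 − 0.611392) / 0.004857 = 1125.43 s.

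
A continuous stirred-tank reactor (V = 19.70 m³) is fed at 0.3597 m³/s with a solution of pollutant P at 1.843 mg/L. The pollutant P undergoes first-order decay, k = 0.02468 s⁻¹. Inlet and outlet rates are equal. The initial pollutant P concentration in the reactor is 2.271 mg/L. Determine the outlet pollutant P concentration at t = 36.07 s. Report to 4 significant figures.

Species balance: V dC/dt = Q C_in − Q C − k V C.
dC/dt = (Q/V) C_in − (Q/V + k) C; effective rate a = Q/V + k = 0.0182589 + 0.02468 = 0.0429389 s⁻¹.
C_ss = Q C_in/(Q + kV) = 0.783698 mg/L; C(t) = C_ss + (C₀ − C_ss) e^(−a t).
C(36.07) = 0.783698 + (1.48730)·e^(−0.0429389·36.07) = 0.783698 + (1.48730)·0.212502 = 1.09975 mg/L.

1.100 mg/L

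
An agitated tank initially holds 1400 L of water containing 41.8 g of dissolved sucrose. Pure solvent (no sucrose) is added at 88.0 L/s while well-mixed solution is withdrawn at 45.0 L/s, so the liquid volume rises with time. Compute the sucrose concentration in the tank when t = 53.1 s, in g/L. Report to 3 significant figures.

Let m(t) be the amount of sucrose. Volume: V(t) = V₀ + (Q_in − Q_out) t = 1400 + 43.000 t; V(53.1) = 3683.3 L.
Species balance (pure solvent in): dm/dt = −Q_out · m/V(t).
Separate: dm/m = −Q_out dt/V(t) ⇒ ln(m/m₀) = −(Q_out/(Q_in−Q_out)) ln(V/V₀).
m = m₀ (V₀/V)^(Q_out/(Q_in−Q_out)) = 41.8 × (1400/3683.3)^(1.0465) = 15.189 g.
C = m/V = 15.189/3683.3 = 0.0041237 g/L.

0.00412 g/L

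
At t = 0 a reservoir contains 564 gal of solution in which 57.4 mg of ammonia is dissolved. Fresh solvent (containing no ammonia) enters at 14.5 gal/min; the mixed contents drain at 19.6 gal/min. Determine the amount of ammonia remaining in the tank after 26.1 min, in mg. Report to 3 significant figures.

20.4 mg

Let m(t) be the amount of ammonia. Volume: V(t) = V₀ + (Q_in − Q_out) t = 564 − 5.1000 t; V(26.1) = 430.89 gal.
Solute balance: dm/dt = 0 − Q_out C = −Q_out m/V(t).
Separate: dm/m = −Q_out dt/V(t) ⇒ ln(m/m₀) = −(Q_out/(Q_in−Q_out)) ln(V/V₀).
m = m₀ (V₀/V)^(Q_out/(Q_in−Q_out)) = 57.4 × (564/430.89)^(-3.8431) = 20.399 mg.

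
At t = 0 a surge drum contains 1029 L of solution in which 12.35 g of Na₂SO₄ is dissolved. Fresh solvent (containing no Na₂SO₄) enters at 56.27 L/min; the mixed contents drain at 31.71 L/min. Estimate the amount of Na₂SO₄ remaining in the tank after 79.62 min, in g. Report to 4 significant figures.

Let m(t) be the amount of Na₂SO₄. Volume: V(t) = V₀ + (Q_in − Q_out) t = 1029 + 24.5600 t; V(79.62) = 2984.47 L.
No Na₂SO₄ enters, so dm/dt = −Q_out · (m/V).
dm/m = −Q_out dt/(V₀ + 24.5600 t); integrating gives ln(m/m₀) = −(Q_out/(Q_in−Q_out)) ln(V/V₀).
m = m₀ (V₀/V)^(Q_out/(Q_in−Q_out)) = 12.35 × (1029/2984.47)^(1.29112) = 3.12309 g.

3.123 g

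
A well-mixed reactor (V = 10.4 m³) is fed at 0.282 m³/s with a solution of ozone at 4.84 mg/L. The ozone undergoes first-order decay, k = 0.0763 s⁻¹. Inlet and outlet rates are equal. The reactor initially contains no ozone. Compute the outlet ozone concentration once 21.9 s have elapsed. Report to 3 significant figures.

1.14 mg/L

Species balance: V dC/dt = Q C_in − Q C − k V C.
dC/dt = (Q/V) C_in − (Q/V + k) C; effective rate a = Q/V + k = 0.027115 + 0.0763 = 0.10342 s⁻¹.
C_ss = Q C_in/(Q + kV) = 1.2690 mg/L; C(t) = C_ss + (C₀ − C_ss) e^(−a t).
C(21.9) = 1.2690 + (-1.2690)·e^(−0.10342·21.9) = 1.2690 + (-1.2690)·0.10385 = 1.1373 mg/L.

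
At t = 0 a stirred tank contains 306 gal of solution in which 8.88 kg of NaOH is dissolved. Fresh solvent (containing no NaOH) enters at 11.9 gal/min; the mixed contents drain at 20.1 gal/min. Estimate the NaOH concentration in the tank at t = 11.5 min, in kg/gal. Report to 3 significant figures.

0.0170 kg/gal

Let m(t) be the amount of NaOH. Volume: V(t) = V₀ + (Q_in − Q_out) t = 306 − 8.2000 t; V(11.5) = 211.70 gal.
No NaOH enters, so dm/dt = −Q_out · (m/V).
dm/m = −Q_out dt/(V₀ − 8.2000 t); integrating gives ln(m/m₀) = −(Q_out/(Q_in−Q_out)) ln(V/V₀).
m = m₀ (V₀/V)^(Q_out/(Q_in−Q_out)) = 8.88 × (306/211.70)^(-2.4512) = 3.5993 kg.
C = m/V = 3.5993/211.70 = 0.017002 kg/gal.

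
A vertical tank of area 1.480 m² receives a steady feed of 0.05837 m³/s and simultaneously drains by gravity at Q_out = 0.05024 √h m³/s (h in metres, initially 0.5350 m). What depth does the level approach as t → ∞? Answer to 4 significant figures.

A dh/dt = Q_in − 0.05024 √h. Steady state requires inflow = outflow:
Q_in = 0.05024 √h_ss ⇒ √h_ss = 0.05837/0.05024 = 1.16182.
h_ss = 1.16182² = 1.34983 m. (Since h₀ = 0.5350 m < h_ss, the level will rise toward this value.)

1.350 m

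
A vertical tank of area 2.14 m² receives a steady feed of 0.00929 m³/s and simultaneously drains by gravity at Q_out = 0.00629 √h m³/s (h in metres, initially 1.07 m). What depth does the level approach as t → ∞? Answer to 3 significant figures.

2.18 m

A dh/dt = Q_in − 0.00629 √h. Steady state requires inflow = outflow:
Q_in = 0.00629 √h_ss ⇒ √h_ss = 0.00929/0.00629 = 1.4769.
h_ss = 1.4769² = 2.1814 m. (Since h₀ = 1.07 m < h_ss, the level will rise toward this value.)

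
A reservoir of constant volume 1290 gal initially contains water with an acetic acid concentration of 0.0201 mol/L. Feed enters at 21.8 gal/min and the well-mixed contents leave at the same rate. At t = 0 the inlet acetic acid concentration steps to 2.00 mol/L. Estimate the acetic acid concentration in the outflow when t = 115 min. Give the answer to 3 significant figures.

1.72 mol/L

Transient balance on the dissolved component: V dC/dt = Q(C_in − C).
So dC/dt = (C_in − C)/τ with τ = V/Q = 1290/21.8 = 59.174 min.
C approaches C_in exponentially: C(t) = C_in + (C₀ − C_in) e^(−t/τ).
C(115) = 2.00 + (0.0201 − 2.00)·e^(−115/59.174) = 2.00 + (-1.9799)·0.14321 = 1.7164 mol/L.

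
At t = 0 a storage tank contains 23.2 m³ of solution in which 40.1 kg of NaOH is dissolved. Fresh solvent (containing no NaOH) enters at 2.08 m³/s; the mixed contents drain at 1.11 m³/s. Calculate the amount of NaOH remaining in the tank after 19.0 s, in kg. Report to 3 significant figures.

Total volume: dV/dt = Q_in − Q_out = 0.97000 m³/s, so V(t) = 23.2 + 0.97000 t and V(19.0) = 41.630 m³.
Species balance (pure solvent in): dm/dt = −Q_out · m/V(t).
Separate: dm/m = −Q_out dt/V(t) ⇒ ln(m/m₀) = −(Q_out/(Q_in−Q_out)) ln(V/V₀).
m = m₀ (V₀/V)^(Q_out/(Q_in−Q_out)) = 40.1 × (23.2/41.630)^(1.1443) = 20.539 kg.

20.5 kg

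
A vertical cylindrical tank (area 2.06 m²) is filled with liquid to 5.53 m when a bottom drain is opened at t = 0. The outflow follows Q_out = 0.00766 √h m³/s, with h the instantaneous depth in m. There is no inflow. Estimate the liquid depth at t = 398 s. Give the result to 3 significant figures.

2.60 m

With no inflow, A dh/dt = −0.00766 √h.
This is separable: 2 d(√h)/dt = −0.00766/A, so √h = √h₀ − (0.00766/(2A)) t.
√h = √5.53 − 0.00766·398/(2·2.06) = 2.3516 − 0.73997 = 1.6116.
h = 1.6116² = 2.5973 m.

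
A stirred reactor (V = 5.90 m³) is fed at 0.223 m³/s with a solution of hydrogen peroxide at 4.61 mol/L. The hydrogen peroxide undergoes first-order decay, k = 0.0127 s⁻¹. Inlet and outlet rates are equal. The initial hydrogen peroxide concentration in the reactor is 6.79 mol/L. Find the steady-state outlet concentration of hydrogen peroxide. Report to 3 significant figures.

3.45 mol/L

V dC/dt = Q(C_in − C) − k V C.
Steady state (dC/dt = 0): C_ss = Q C_in/(Q + kV) = C_in/(1 + kV/Q).
C_ss = 0.223·4.61/(0.223 + 0.0127·5.90) = 1.0280/0.29793 = 3.4506 mol/L.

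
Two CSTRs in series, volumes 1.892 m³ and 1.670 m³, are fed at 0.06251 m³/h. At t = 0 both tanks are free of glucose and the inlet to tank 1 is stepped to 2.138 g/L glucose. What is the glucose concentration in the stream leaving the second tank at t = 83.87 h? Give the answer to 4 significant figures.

Time constants: τᵢ = Vᵢ/Q for each well-mixed tank.
τ₁ = 1.892/0.06251 = 30.2672 h; τ₂ = 1.670/0.06251 = 26.7157 h.
Solving the cascade with C₁(0)=C₂(0)=0 gives C₂(t) = C_in[1 − (τ₁ e^(−t/τ₁) − τ₂ e^(−t/τ₂))/(τ₁ − τ₂)].
At t = 83.87: e^(−t/τ₁) = 0.0626000, e^(−t/τ₂) = 0.0433110.
C₂ = 2.138·[1 − (30.2672·0.0626000 − 26.7157·0.0433110)/(3.55143)] = 2.138·0.792298 = 1.69393 g/L.

1.694 g/L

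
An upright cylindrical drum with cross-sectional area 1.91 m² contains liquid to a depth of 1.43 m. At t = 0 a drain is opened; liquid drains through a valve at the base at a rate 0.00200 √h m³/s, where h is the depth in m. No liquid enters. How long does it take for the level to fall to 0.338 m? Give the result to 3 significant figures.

1170 s

With no inflow, A dh/dt = −0.00200 √h.
This is separable: 2 d(√h)/dt = −0.00200/A, so √h = √h₀ − (0.00200/(2A)) t.
t = 2A(√h₀ − √h)/0.00200 = 2·1.91·(√1.43 − √0.338)/0.00200
  = 3.8200 × (1.1958 − 0.58138) / 0.00200 = 1173.6 s.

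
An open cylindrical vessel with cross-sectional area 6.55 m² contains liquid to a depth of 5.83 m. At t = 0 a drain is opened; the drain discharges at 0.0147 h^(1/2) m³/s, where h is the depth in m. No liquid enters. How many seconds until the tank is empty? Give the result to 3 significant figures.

With no inflow, A dh/dt = −0.0147 √h.
This is separable: 2 d(√h)/dt = −0.0147/A, so √h = √h₀ − (0.0147/(2A)) t.
Tank is empty when √h = 0: t_empty = 2A√h₀/0.0147.
t_empty = 2·6.55·√5.83/0.0147 = 13.100·2.4145/0.0147 = 2151.7 s.

2150 s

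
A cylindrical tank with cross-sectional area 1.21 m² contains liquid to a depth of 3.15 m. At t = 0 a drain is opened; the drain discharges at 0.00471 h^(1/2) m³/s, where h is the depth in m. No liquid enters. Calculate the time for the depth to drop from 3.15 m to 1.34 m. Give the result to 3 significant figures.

317 s

A dh/dt = −Q_out = −0.00471 √h.
Separate and integrate: 2(√h − √h₀) = −(0.00471/A) t.
t = 2A(√h₀ − √h)/0.00471 = 2·1.21·(√3.15 − √1.34)/0.00471
  = 2.4200 × (1.7748 − 1.1576) / 0.00471 = 317.14 s.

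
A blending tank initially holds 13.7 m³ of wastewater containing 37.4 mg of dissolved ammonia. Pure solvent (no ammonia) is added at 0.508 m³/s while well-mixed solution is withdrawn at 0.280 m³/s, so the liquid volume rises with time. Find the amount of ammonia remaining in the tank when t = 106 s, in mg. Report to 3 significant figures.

10.7 mg

Let m(t) be the amount of ammonia. Volume: V(t) = V₀ + (Q_in − Q_out) t = 13.7 + 0.22800 t; V(106) = 37.868 m³.
No ammonia enters, so dm/dt = −Q_out · (m/V).
dm/m = −Q_out dt/(V₀ + 0.22800 t); integrating gives ln(m/m₀) = −(Q_out/(Q_in−Q_out)) ln(V/V₀).
m = m₀ (V₀/V)^(Q_out/(Q_in−Q_out)) = 37.4 × (13.7/37.868)^(1.2281) = 10.730 mg.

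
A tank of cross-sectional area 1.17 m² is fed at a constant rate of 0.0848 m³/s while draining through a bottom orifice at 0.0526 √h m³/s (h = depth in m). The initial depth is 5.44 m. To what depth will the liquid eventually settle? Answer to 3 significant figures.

2.60 m

Mass balance (ρ constant): A dh/dt = Q_in − 0.0526 √h. At steady state dh/dt = 0:
Q_in = 0.0526 √h_ss ⇒ √h_ss = 0.0848/0.0526 = 1.6122.
h_ss = 1.6122² = 2.5991 m. (Since h₀ = 5.44 m > h_ss, the level will fall toward this value.)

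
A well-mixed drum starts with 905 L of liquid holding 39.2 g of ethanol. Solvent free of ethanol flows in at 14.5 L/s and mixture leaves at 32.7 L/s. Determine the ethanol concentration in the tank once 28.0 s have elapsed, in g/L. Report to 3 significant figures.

0.0224 g/L

Let m(t) be the amount of ethanol. Volume: V(t) = V₀ + (Q_in − Q_out) t = 905 − 18.200 t; V(28.0) = 395.40 L.
Species balance (pure solvent in): dm/dt = −Q_out · m/V(t).
Separate: dm/m = −Q_out dt/V(t) ⇒ ln(m/m₀) = −(Q_out/(Q_in−Q_out)) ln(V/V₀).
m = m₀ (V₀/V)^(Q_out/(Q_in−Q_out)) = 39.2 × (905/395.40)^(-1.7967) = 8.8546 g.
C = m/V = 8.8546/395.40 = 0.022394 g/L.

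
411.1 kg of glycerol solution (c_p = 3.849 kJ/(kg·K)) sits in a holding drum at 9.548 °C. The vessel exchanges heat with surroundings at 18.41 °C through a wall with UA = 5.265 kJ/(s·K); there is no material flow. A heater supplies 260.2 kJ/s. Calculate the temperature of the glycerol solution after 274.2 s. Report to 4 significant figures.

Lumped-capacitance energy balance: M c_p dT/dt = UA(T_amb − T) + Q̇.
dT/dt = (T_ss − T)/τ with T_ss = T_amb + Q̇/UA = 18.41 + 260.2/5.265 = 67.8307 °C, τ = M c_p/UA = 411.1·3.849/5.265 = 300.536 s.
Integrating: T(t) = T_ss + (T₀ − T_ss) e^(−t/τ).
T(274.2) = 67.8307 + (-58.2827)·0.401572 = 44.4260 °C.

44.43 °C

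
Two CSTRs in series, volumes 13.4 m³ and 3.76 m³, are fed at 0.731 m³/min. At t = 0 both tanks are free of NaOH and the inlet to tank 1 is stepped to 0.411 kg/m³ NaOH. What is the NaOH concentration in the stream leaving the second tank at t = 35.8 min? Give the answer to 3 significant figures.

0.330 kg/m³

Species balance on tank i: dCᵢ/dt = (Cᵢ₋₁ − Cᵢ)/τᵢ with τᵢ = Vᵢ/Q.
τ₁ = 13.4/0.731 = 18.331 min; τ₂ = 3.76/0.731 = 5.1436 min.
Solving the cascade with C₁(0)=C₂(0)=0 gives C₂(t) = C_in[1 − (τ₁ e^(−t/τ₁) − τ₂ e^(−t/τ₂))/(τ₁ − τ₂)].
At t = 35.8: e^(−t/τ₁) = 0.14185, e^(−t/τ₂) = 0.00094905.
C₂ = 0.411·[1 − (18.331·0.14185 − 5.1436·0.00094905)/(13.187)] = 0.411·0.80319 = 0.33011 kg/m³.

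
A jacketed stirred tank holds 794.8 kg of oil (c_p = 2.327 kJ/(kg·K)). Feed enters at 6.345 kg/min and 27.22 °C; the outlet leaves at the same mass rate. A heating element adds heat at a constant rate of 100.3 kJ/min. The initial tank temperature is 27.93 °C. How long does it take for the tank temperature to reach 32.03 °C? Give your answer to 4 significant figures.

M c_p dT/dt = ṁ c_p (T_in − T) + Q̇.
τ = M/ṁ = 125.264 min; T_ss = T_in + Q̇/(ṁ c_p) = 34.0132 °C.
T(t) = T_ss + (T₀ − T_ss) e^(−t/τ). Set T = 32.03:
e^(−t/τ) = (32.03 − 34.0132)/(27.93 − 34.0132) = 0.326010
t = −125.264 · ln(0.326010) = 140.399 min.

140.4 min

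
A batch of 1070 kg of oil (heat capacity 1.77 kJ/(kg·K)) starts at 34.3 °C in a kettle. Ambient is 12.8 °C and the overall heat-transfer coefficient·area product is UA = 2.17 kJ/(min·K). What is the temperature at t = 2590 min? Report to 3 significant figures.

Heat balance on the well-mixed liquid: M c_p dT/dt = −UA(T − T_amb).
dT/dt = (T_ss − T)/τ with T_ss = T_amb = 12.800 °C, τ = M c_p/UA = 1070·1.77/2.17 = 872.76 min.
This is linear first-order; T(t) = T_ss + (T₀ − T_ss) e^(−t/τ).
T(2590) = 12.800 + (21.500)·0.051428 = 13.906 °C.

13.9 °C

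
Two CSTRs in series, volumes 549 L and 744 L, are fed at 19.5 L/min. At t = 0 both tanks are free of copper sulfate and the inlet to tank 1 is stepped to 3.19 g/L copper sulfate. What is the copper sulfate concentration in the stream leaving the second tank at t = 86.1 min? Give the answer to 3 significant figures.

2.34 g/L

Time constants: τᵢ = Vᵢ/Q for each well-mixed tank.
τ₁ = 549/19.5 = 28.154 min; τ₂ = 744/19.5 = 38.154 min.
Tank 1: C₁ = C_in(1 − e^(−t/τ₁)). Tank 2 (τ₁ ≠ τ₂): C₂ = C_in[1 − (τ₁ e^(−t/τ₁) − τ₂ e^(−t/τ₂))/(τ₁ − τ₂)].
At t = 86.1: e^(−t/τ₁) = 0.046972, e^(−t/τ₂) = 0.10470.
C₂ = 3.19·[1 − (28.154·0.046972 − 38.154·0.10470)/(-10.000)] = 3.19·0.73277 = 2.3375 g/L.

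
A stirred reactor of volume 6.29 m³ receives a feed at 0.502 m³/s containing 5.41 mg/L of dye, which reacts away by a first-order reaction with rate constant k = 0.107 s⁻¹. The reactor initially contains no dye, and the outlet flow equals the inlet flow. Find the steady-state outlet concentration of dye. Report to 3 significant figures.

V dC/dt = Q(C_in − C) − k V C.
At steady state: 0 = Q C_in − (Q + kV) C_ss, so C_ss = Q C_in/(Q + kV).
C_ss = 0.502·5.41/(0.502 + 0.107·6.29) = 2.7158/1.1750 = 2.3113 mg/L.

2.31 mg/L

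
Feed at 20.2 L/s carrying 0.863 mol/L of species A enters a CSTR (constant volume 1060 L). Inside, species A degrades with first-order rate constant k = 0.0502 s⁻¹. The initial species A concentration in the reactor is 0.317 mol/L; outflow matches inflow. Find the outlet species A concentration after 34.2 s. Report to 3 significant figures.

0.245 mol/L

Accumulation = in − out − consumed: V dC/dt = Q C_in − Q C − k V C.
dC/dt = (Q/V) C_in − (Q/V + k) C; effective rate a = Q/V + k = 0.019057 + 0.0502 = 0.069257 s⁻¹.
C_ss = Q C_in/(Q + kV) = 0.23746 mol/L; C(t) = C_ss + (C₀ − C_ss) e^(−a t).
C(34.2) = 0.23746 + (0.079537)·e^(−0.069257·34.2) = 0.23746 + (0.079537)·0.093614 = 0.24491 mol/L.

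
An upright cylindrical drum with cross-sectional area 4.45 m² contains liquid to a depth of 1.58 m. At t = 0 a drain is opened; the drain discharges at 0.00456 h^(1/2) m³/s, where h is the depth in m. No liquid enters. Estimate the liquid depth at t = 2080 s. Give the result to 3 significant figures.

A dh/dt = −Q_out = −0.00456 √h.
This is separable: 2 d(√h)/dt = −0.00456/A, so √h = √h₀ − (0.00456/(2A)) t.
√h = √1.58 − 0.00456·2080/(2·4.45) = 1.2570 − 1.0657 = 0.19127.
h = 0.19127² = 0.036585 m.

0.0366 m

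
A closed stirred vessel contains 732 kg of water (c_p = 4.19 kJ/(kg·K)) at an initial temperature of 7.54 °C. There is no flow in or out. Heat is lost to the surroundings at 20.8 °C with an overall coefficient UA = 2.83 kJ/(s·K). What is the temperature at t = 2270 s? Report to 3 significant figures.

M c_p dT/dt = −UA(T − T_amb).
dT/dt = (T_ss − T)/τ with T_ss = T_amb = 20.800 °C, τ = M c_p/UA = 732·4.19/2.83 = 1083.8 s.
Integrating: T(t) = T_ss + (T₀ − T_ss) e^(−t/τ).
T(2270) = 20.800 + (-13.260)·0.12313 = 19.167 °C.

19.2 °C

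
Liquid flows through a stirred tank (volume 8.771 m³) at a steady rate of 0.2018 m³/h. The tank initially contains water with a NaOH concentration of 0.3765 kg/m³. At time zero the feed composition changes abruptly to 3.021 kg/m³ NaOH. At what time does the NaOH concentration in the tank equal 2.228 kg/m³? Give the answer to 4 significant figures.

Species balance: V dC/dt = Q(C_in − C) ⇒ τ = V/Q = 43.4638 h.
C(t) = C_in + (C₀ − C_in) e^(−t/τ). Set C = 2.228 and solve for t:
e^(−t/τ) = (C − C_in)/(C₀ − C_in) = (2.228 − 3.021)/(0.3765 − 3.021) = 0.299868
t = −τ ln(…) = 43.4638 × 1.20441 = 52.3484 h.

52.35 h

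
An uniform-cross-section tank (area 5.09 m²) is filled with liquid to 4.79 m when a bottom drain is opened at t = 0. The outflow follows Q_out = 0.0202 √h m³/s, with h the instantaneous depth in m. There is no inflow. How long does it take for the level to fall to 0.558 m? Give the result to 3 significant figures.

A dh/dt = −Q_out = −0.0202 √h.
Separate and integrate: 2(√h − √h₀) = −(0.0202/A) t.
t = 2A(√h₀ − √h)/0.0202 = 2·5.09·(√4.79 − √0.558)/0.0202
  = 10.180 × (2.1886 − 0.74699) / 0.0202 = 726.52 s.

727 s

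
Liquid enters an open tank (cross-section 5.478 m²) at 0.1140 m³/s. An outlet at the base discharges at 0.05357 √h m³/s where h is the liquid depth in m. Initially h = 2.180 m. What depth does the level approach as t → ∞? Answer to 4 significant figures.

4.529 m

Level balance: A dh/dt = 0.1140 − 0.05357 √h. Setting dh/dt = 0:
Q_in = 0.05357 √h_ss ⇒ √h_ss = 0.1140/0.05357 = 2.12806.
h_ss = 2.12806² = 4.52863 m. (Since h₀ = 2.180 m < h_ss, the level will rise toward this value.)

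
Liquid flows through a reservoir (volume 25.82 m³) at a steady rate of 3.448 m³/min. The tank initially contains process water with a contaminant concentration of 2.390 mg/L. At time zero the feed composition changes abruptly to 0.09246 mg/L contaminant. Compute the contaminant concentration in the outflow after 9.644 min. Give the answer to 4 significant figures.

Transient balance on the dissolved component: V dC/dt = Q(C_in − C).
Time constant τ = V/Q = 25.82/3.448 = 7.48840 min.
This is linear first-order; C(t) = C_in + (C₀ − C_in) e^(−t/τ).
C(9.644) = 0.09246 + (2.390 − 0.09246)·e^(−9.644/7.48840) = 0.09246 + (2.29754)·0.275861 = 0.726261 mg/L.

0.7263 mg/L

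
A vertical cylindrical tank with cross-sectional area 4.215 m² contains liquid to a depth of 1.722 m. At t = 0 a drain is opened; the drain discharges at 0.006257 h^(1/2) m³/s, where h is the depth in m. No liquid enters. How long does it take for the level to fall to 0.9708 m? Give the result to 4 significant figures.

With no inflow, A dh/dt = −0.006257 √h.
Separate and integrate: 2(√h − √h₀) = −(0.006257/A) t.
t = 2A(√h₀ − √h)/0.006257 = 2·4.215·(√1.722 − √0.9708)/0.006257
  = 8.43000 × (1.31225 − 0.985292) / 0.006257 = 440.508 s.

440.5 s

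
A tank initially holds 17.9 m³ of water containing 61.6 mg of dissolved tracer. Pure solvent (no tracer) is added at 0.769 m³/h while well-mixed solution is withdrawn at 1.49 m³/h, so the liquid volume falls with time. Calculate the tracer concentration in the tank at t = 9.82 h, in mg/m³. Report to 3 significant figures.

Let m(t) be the amount of tracer. Volume: V(t) = V₀ + (Q_in − Q_out) t = 17.9 − 0.72100 t; V(9.82) = 10.820 m³.
Species balance (pure solvent in): dm/dt = −Q_out · m/V(t).
Separate: dm/m = −Q_out dt/V(t) ⇒ ln(m/m₀) = −(Q_out/(Q_in−Q_out)) ln(V/V₀).
m = m₀ (V₀/V)^(Q_out/(Q_in−Q_out)) = 61.6 × (17.9/10.820)^(-2.0666) = 21.765 mg.
C = m/V = 21.765/10.820 = 2.0116 mg/m³.

2.01 mg/m³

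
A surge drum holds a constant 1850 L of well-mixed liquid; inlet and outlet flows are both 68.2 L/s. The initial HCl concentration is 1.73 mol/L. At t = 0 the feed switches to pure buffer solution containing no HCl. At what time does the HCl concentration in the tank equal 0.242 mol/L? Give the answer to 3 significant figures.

Species balance: V dC/dt = Q(C_in − C) ⇒ τ = V/Q = 27.126 s.
C(t) = C_in + (C₀ − C_in) e^(−t/τ). Set C = 0.242 and solve for t:
e^(−t/τ) = (C − C_in)/(C₀ − C_in) = (0.242 − 0)/(1.73 − 0) = 0.13988
t = −τ ln(…) = 27.126 × 1.9669 = 53.355 s.

53.4 s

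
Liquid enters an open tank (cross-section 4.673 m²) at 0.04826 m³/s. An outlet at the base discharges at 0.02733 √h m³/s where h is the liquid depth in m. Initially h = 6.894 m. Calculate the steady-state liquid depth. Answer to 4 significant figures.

3.118 m

Level balance: A dh/dt = 0.04826 − 0.02733 √h. Setting dh/dt = 0:
Q_in = 0.02733 √h_ss ⇒ √h_ss = 0.04826/0.02733 = 1.76583.
h_ss = 1.76583² = 3.11814 m. (Since h₀ = 6.894 m > h_ss, the level will fall toward this value.)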